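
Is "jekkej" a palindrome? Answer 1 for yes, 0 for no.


Input: jekkej
Reversed: jekkej
  Compare pos 0 ('j') with pos 5 ('j'): match
  Compare pos 1 ('e') with pos 4 ('e'): match
  Compare pos 2 ('k') with pos 3 ('k'): match
Result: palindrome

1


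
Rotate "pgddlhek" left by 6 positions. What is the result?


Input: "pgddlhek", rotate left by 6
First 6 characters: "pgddlh"
Remaining characters: "ek"
Concatenate remaining + first: "ek" + "pgddlh" = "ekpgddlh"

ekpgddlh


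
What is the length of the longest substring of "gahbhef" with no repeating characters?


Input: "gahbhef"
Sliding window (track last position of each char):
  Position 0 ('g'): window [0,0] length 1 -- new best
  Position 1 ('a'): window [0,1] length 2 -- new best
  Position 2 ('h'): window [0,2] length 3 -- new best
  Position 3 ('b'): window [0,3] length 4 -- new best
  Position 4 ('h'): repeat (last at 2), move window start to 3
  Position 4 ('h'): window [3,4] length 2
  Position 5 ('e'): window [3,5] length 3
  Position 6 ('f'): window [3,6] length 4
Longest substring with no repeats: "gahb" with length 4

4


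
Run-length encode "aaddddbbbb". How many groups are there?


Input: aaddddbbbb
Scanning for consecutive runs:
  Group 1: 'a' x 2 (positions 0-1)
  Group 2: 'd' x 4 (positions 2-5)
  Group 3: 'b' x 4 (positions 6-9)
Total groups: 3

3


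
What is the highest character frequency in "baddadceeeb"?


Input: baddadceeeb
Character counts:
  'a': 2
  'b': 2
  'c': 1
  'd': 3
  'e': 3
Maximum frequency: 3

3


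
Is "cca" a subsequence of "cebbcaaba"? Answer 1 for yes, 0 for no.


Check if "cca" is a subsequence of "cebbcaaba"
Greedy scan:
  Position 0 ('c'): matches sub[0] = 'c'
  Position 1 ('e'): no match needed
  Position 2 ('b'): no match needed
  Position 3 ('b'): no match needed
  Position 4 ('c'): matches sub[1] = 'c'
  Position 5 ('a'): matches sub[2] = 'a'
  Position 6 ('a'): no match needed
  Position 7 ('b'): no match needed
  Position 8 ('a'): no match needed
All 3 characters matched => is a subsequence

1


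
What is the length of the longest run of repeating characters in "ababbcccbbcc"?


Input: "ababbcccbbcc"
Scanning for longest run:
  Position 1 ('b'): new char, reset run to 1
  Position 2 ('a'): new char, reset run to 1
  Position 3 ('b'): new char, reset run to 1
  Position 4 ('b'): continues run of 'b', length=2
  Position 5 ('c'): new char, reset run to 1
  Position 6 ('c'): continues run of 'c', length=2
  Position 7 ('c'): continues run of 'c', length=3
  Position 8 ('b'): new char, reset run to 1
  Position 9 ('b'): continues run of 'b', length=2
  Position 10 ('c'): new char, reset run to 1
  Position 11 ('c'): continues run of 'c', length=2
Longest run: 'c' with length 3

3


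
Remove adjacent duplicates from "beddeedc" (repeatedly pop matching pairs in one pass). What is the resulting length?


Input: beddeedc
Stack-based adjacent duplicate removal:
  Read 'b': push. Stack: b
  Read 'e': push. Stack: be
  Read 'd': push. Stack: bed
  Read 'd': matches stack top 'd' => pop. Stack: be
  Read 'e': matches stack top 'e' => pop. Stack: b
  Read 'e': push. Stack: be
  Read 'd': push. Stack: bed
  Read 'c': push. Stack: bedc
Final stack: "bedc" (length 4)

4


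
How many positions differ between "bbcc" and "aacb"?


Comparing "bbcc" and "aacb" position by position:
  Position 0: 'b' vs 'a' => DIFFER
  Position 1: 'b' vs 'a' => DIFFER
  Position 2: 'c' vs 'c' => same
  Position 3: 'c' vs 'b' => DIFFER
Positions that differ: 3

3


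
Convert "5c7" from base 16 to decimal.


Input: "5c7" in base 16
Positional expansion:
  Digit '5' (value 5) x 16^2 = 1280
  Digit 'c' (value 12) x 16^1 = 192
  Digit '7' (value 7) x 16^0 = 7
Sum = 1479

1479


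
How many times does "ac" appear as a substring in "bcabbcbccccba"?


Searching for "ac" in "bcabbcbccccba"
Scanning each position:
  Position 0: "bc" => no
  Position 1: "ca" => no
  Position 2: "ab" => no
  Position 3: "bb" => no
  Position 4: "bc" => no
  Position 5: "cb" => no
  Position 6: "bc" => no
  Position 7: "cc" => no
  Position 8: "cc" => no
  Position 9: "cc" => no
  Position 10: "cb" => no
  Position 11: "ba" => no
Total occurrences: 0

0


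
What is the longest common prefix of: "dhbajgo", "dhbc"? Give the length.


Words: dhbajgo, dhbc
  Position 0: all 'd' => match
  Position 1: all 'h' => match
  Position 2: all 'b' => match
  Position 3: ('a', 'c') => mismatch, stop
LCP = "dhb" (length 3)

3


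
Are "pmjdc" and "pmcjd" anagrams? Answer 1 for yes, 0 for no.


Strings: "pmjdc", "pmcjd"
Sorted first:  cdjmp
Sorted second: cdjmp
Sorted forms match => anagrams

1


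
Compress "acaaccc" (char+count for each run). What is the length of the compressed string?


Input: acaaccc
Runs:
  'a' x 1 => "a1"
  'c' x 1 => "c1"
  'a' x 2 => "a2"
  'c' x 3 => "c3"
Compressed: "a1c1a2c3"
Compressed length: 8

8


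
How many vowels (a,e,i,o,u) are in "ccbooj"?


Input: ccbooj
Checking each character:
  'c' at position 0: consonant
  'c' at position 1: consonant
  'b' at position 2: consonant
  'o' at position 3: vowel (running total: 1)
  'o' at position 4: vowel (running total: 2)
  'j' at position 5: consonant
Total vowels: 2

2


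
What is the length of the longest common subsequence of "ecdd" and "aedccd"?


LCS of "ecdd" and "aedccd"
DP table:
           a    e    d    c    c    d
      0    0    0    0    0    0    0
  e   0    0    1    1    1    1    1
  c   0    0    1    1    2    2    2
  d   0    0    1    2    2    2    3
  d   0    0    1    2    2    2    3
LCS length = dp[4][6] = 3

3


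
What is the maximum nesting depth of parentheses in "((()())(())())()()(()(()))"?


Input: "((()())(())())()()(()(()))"
Tracking depth:
  Position 0 '(': depth becomes 1
  Position 1 '(': depth becomes 2
  Position 2 '(': depth becomes 3
  Position 3 ')': depth becomes 2
  Position 4 '(': depth becomes 3
  Position 5 ')': depth becomes 2
  Position 6 ')': depth becomes 1
  Position 7 '(': depth becomes 2
  Position 8 '(': depth becomes 3
  Position 9 ')': depth becomes 2
  Position 10 ')': depth becomes 1
  Position 11 '(': depth becomes 2
  Position 12 ')': depth becomes 1
  Position 13 ')': depth becomes 0
  Position 14 '(': depth becomes 1
  Position 15 ')': depth becomes 0
  Position 16 '(': depth becomes 1
  Position 17 ')': depth becomes 0
  Position 18 '(': depth becomes 1
  Position 19 '(': depth becomes 2
  Position 20 ')': depth becomes 1
  Position 21 '(': depth becomes 2
  Position 22 '(': depth becomes 3
  Position 23 ')': depth becomes 2
  Position 24 ')': depth becomes 1
  Position 25 ')': depth becomes 0
Maximum depth reached: 3

3


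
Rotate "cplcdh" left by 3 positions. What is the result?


Input: "cplcdh", rotate left by 3
First 3 characters: "cpl"
Remaining characters: "cdh"
Concatenate remaining + first: "cdh" + "cpl" = "cdhcpl"

cdhcpl


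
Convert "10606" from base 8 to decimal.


Input: "10606" in base 8
Positional expansion:
  Digit '1' (value 1) x 8^4 = 4096
  Digit '0' (value 0) x 8^3 = 0
  Digit '6' (value 6) x 8^2 = 384
  Digit '0' (value 0) x 8^1 = 0
  Digit '6' (value 6) x 8^0 = 6
Sum = 4486

4486


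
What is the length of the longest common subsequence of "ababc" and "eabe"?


LCS of "ababc" and "eabe"
DP table:
           e    a    b    e
      0    0    0    0    0
  a   0    0    1    1    1
  b   0    0    1    2    2
  a   0    0    1    2    2
  b   0    0    1    2    2
  c   0    0    1    2    2
LCS length = dp[5][4] = 2

2


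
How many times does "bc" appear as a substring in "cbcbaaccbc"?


Searching for "bc" in "cbcbaaccbc"
Scanning each position:
  Position 0: "cb" => no
  Position 1: "bc" => MATCH
  Position 2: "cb" => no
  Position 3: "ba" => no
  Position 4: "aa" => no
  Position 5: "ac" => no
  Position 6: "cc" => no
  Position 7: "cb" => no
  Position 8: "bc" => MATCH
Total occurrences: 2

2


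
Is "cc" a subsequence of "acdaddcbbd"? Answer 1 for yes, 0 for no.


Check if "cc" is a subsequence of "acdaddcbbd"
Greedy scan:
  Position 0 ('a'): no match needed
  Position 1 ('c'): matches sub[0] = 'c'
  Position 2 ('d'): no match needed
  Position 3 ('a'): no match needed
  Position 4 ('d'): no match needed
  Position 5 ('d'): no match needed
  Position 6 ('c'): matches sub[1] = 'c'
  Position 7 ('b'): no match needed
  Position 8 ('b'): no match needed
  Position 9 ('d'): no match needed
All 2 characters matched => is a subsequence

1


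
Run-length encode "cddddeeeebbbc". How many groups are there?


Input: cddddeeeebbbc
Scanning for consecutive runs:
  Group 1: 'c' x 1 (positions 0-0)
  Group 2: 'd' x 4 (positions 1-4)
  Group 3: 'e' x 4 (positions 5-8)
  Group 4: 'b' x 3 (positions 9-11)
  Group 5: 'c' x 1 (positions 12-12)
Total groups: 5

5


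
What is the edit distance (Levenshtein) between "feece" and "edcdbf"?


Computing edit distance: "feece" -> "edcdbf"
DP table:
           e    d    c    d    b    f
      0    1    2    3    4    5    6
  f   1    1    2    3    4    5    5
  e   2    1    2    3    4    5    6
  e   3    2    2    3    4    5    6
  c   4    3    3    2    3    4    5
  e   5    4    4    3    3    4    5
Edit distance = dp[5][6] = 5

5


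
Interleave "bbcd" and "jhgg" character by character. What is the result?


Interleaving "bbcd" and "jhgg":
  Position 0: 'b' from first, 'j' from second => "bj"
  Position 1: 'b' from first, 'h' from second => "bh"
  Position 2: 'c' from first, 'g' from second => "cg"
  Position 3: 'd' from first, 'g' from second => "dg"
Result: bjbhcgdg

bjbhcgdg


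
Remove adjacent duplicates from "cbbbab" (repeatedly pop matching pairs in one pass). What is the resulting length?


Input: cbbbab
Stack-based adjacent duplicate removal:
  Read 'c': push. Stack: c
  Read 'b': push. Stack: cb
  Read 'b': matches stack top 'b' => pop. Stack: c
  Read 'b': push. Stack: cb
  Read 'a': push. Stack: cba
  Read 'b': push. Stack: cbab
Final stack: "cbab" (length 4)

4


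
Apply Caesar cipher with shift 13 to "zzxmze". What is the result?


Caesar cipher: shift "zzxmze" by 13
  'z' (pos 25) + 13 = pos 12 = 'm'
  'z' (pos 25) + 13 = pos 12 = 'm'
  'x' (pos 23) + 13 = pos 10 = 'k'
  'm' (pos 12) + 13 = pos 25 = 'z'
  'z' (pos 25) + 13 = pos 12 = 'm'
  'e' (pos 4) + 13 = pos 17 = 'r'
Result: mmkzmr

mmkzmr


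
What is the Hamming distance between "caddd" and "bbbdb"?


Comparing "caddd" and "bbbdb" position by position:
  Position 0: 'c' vs 'b' => differ
  Position 1: 'a' vs 'b' => differ
  Position 2: 'd' vs 'b' => differ
  Position 3: 'd' vs 'd' => same
  Position 4: 'd' vs 'b' => differ
Total differences (Hamming distance): 4

4


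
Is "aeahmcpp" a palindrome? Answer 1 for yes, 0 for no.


Input: aeahmcpp
Reversed: ppcmhaea
  Compare pos 0 ('a') with pos 7 ('p'): MISMATCH
  Compare pos 1 ('e') with pos 6 ('p'): MISMATCH
  Compare pos 2 ('a') with pos 5 ('c'): MISMATCH
  Compare pos 3 ('h') with pos 4 ('m'): MISMATCH
Result: not a palindrome

0


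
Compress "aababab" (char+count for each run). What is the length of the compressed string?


Input: aababab
Runs:
  'a' x 2 => "a2"
  'b' x 1 => "b1"
  'a' x 1 => "a1"
  'b' x 1 => "b1"
  'a' x 1 => "a1"
  'b' x 1 => "b1"
Compressed: "a2b1a1b1a1b1"
Compressed length: 12

12


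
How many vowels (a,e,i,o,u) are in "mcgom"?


Input: mcgom
Checking each character:
  'm' at position 0: consonant
  'c' at position 1: consonant
  'g' at position 2: consonant
  'o' at position 3: vowel (running total: 1)
  'm' at position 4: consonant
Total vowels: 1

1


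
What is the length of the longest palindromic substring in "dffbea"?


Input: "dffbea"
Checking substrings for palindromes:
  [1:3] "ff" (len 2) => palindrome
Longest palindromic substring: "ff" with length 2

2


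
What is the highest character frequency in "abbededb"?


Input: abbededb
Character counts:
  'a': 1
  'b': 3
  'd': 2
  'e': 2
Maximum frequency: 3

3


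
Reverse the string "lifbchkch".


Input: lifbchkch
Reading characters right to left:
  Position 8: 'h'
  Position 7: 'c'
  Position 6: 'k'
  Position 5: 'h'
  Position 4: 'c'
  Position 3: 'b'
  Position 2: 'f'
  Position 1: 'i'
  Position 0: 'l'
Reversed: hckhcbfil

hckhcbfil


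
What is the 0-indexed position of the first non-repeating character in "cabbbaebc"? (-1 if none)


Input: cabbbaebc
Character frequencies:
  'a': 2
  'b': 4
  'c': 2
  'e': 1
Scanning left to right for freq == 1:
  Position 0 ('c'): freq=2, skip
  Position 1 ('a'): freq=2, skip
  Position 2 ('b'): freq=4, skip
  Position 3 ('b'): freq=4, skip
  Position 4 ('b'): freq=4, skip
  Position 5 ('a'): freq=2, skip
  Position 6 ('e'): unique! => answer = 6

6


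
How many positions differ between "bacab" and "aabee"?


Comparing "bacab" and "aabee" position by position:
  Position 0: 'b' vs 'a' => DIFFER
  Position 1: 'a' vs 'a' => same
  Position 2: 'c' vs 'b' => DIFFER
  Position 3: 'a' vs 'e' => DIFFER
  Position 4: 'b' vs 'e' => DIFFER
Positions that differ: 4

4


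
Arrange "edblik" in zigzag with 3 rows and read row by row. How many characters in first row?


Zigzag "edblik" into 3 rows:
Placing characters:
  'e' => row 0
  'd' => row 1
  'b' => row 2
  'l' => row 1
  'i' => row 0
  'k' => row 1
Rows:
  Row 0: "ei"
  Row 1: "dlk"
  Row 2: "b"
First row length: 2

2


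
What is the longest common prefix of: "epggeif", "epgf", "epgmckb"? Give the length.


Words: epggeif, epgf, epgmckb
  Position 0: all 'e' => match
  Position 1: all 'p' => match
  Position 2: all 'g' => match
  Position 3: ('g', 'f', 'm') => mismatch, stop
LCP = "epg" (length 3)

3


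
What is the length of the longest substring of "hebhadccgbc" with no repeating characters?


Input: "hebhadccgbc"
Sliding window (track last position of each char):
  Position 0 ('h'): window [0,0] length 1 -- new best
  Position 1 ('e'): window [0,1] length 2 -- new best
  Position 2 ('b'): window [0,2] length 3 -- new best
  Position 3 ('h'): repeat (last at 0), move window start to 1
  Position 3 ('h'): window [1,3] length 3
  Position 4 ('a'): window [1,4] length 4 -- new best
  Position 5 ('d'): window [1,5] length 5 -- new best
  Position 6 ('c'): window [1,6] length 6 -- new best
  Position 7 ('c'): repeat (last at 6), move window start to 7
  Position 7 ('c'): window [7,7] length 1
  Position 8 ('g'): window [7,8] length 2
  Position 9 ('b'): window [7,9] length 3
  Position 10 ('c'): repeat (last at 7), move window start to 8
  Position 10 ('c'): window [8,10] length 3
Longest substring with no repeats: "ebhadc" with length 6

6


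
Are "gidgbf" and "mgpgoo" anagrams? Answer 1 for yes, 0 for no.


Strings: "gidgbf", "mgpgoo"
Sorted first:  bdfggi
Sorted second: ggmoop
Differ at position 0: 'b' vs 'g' => not anagrams

0


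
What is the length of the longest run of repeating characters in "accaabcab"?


Input: "accaabcab"
Scanning for longest run:
  Position 1 ('c'): new char, reset run to 1
  Position 2 ('c'): continues run of 'c', length=2
  Position 3 ('a'): new char, reset run to 1
  Position 4 ('a'): continues run of 'a', length=2
  Position 5 ('b'): new char, reset run to 1
  Position 6 ('c'): new char, reset run to 1
  Position 7 ('a'): new char, reset run to 1
  Position 8 ('b'): new char, reset run to 1
Longest run: 'c' with length 2

2


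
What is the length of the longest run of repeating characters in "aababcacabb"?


Input: "aababcacabb"
Scanning for longest run:
  Position 1 ('a'): continues run of 'a', length=2
  Position 2 ('b'): new char, reset run to 1
  Position 3 ('a'): new char, reset run to 1
  Position 4 ('b'): new char, reset run to 1
  Position 5 ('c'): new char, reset run to 1
  Position 6 ('a'): new char, reset run to 1
  Position 7 ('c'): new char, reset run to 1
  Position 8 ('a'): new char, reset run to 1
  Position 9 ('b'): new char, reset run to 1
  Position 10 ('b'): continues run of 'b', length=2
Longest run: 'a' with length 2

2


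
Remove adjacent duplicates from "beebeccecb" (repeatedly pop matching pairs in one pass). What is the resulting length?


Input: beebeccecb
Stack-based adjacent duplicate removal:
  Read 'b': push. Stack: b
  Read 'e': push. Stack: be
  Read 'e': matches stack top 'e' => pop. Stack: b
  Read 'b': matches stack top 'b' => pop. Stack: (empty)
  Read 'e': push. Stack: e
  Read 'c': push. Stack: ec
  Read 'c': matches stack top 'c' => pop. Stack: e
  Read 'e': matches stack top 'e' => pop. Stack: (empty)
  Read 'c': push. Stack: c
  Read 'b': push. Stack: cb
Final stack: "cb" (length 2)

2


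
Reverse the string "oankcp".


Input: oankcp
Reading characters right to left:
  Position 5: 'p'
  Position 4: 'c'
  Position 3: 'k'
  Position 2: 'n'
  Position 1: 'a'
  Position 0: 'o'
Reversed: pcknao

pcknao


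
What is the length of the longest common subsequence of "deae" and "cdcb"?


LCS of "deae" and "cdcb"
DP table:
           c    d    c    b
      0    0    0    0    0
  d   0    0    1    1    1
  e   0    0    1    1    1
  a   0    0    1    1    1
  e   0    0    1    1    1
LCS length = dp[4][4] = 1

1


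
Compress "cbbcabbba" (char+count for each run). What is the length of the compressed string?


Input: cbbcabbba
Runs:
  'c' x 1 => "c1"
  'b' x 2 => "b2"
  'c' x 1 => "c1"
  'a' x 1 => "a1"
  'b' x 3 => "b3"
  'a' x 1 => "a1"
Compressed: "c1b2c1a1b3a1"
Compressed length: 12

12


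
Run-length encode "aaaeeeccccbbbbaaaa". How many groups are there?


Input: aaaeeeccccbbbbaaaa
Scanning for consecutive runs:
  Group 1: 'a' x 3 (positions 0-2)
  Group 2: 'e' x 3 (positions 3-5)
  Group 3: 'c' x 4 (positions 6-9)
  Group 4: 'b' x 4 (positions 10-13)
  Group 5: 'a' x 4 (positions 14-17)
Total groups: 5

5


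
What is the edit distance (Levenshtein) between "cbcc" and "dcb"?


Computing edit distance: "cbcc" -> "dcb"
DP table:
           d    c    b
      0    1    2    3
  c   1    1    1    2
  b   2    2    2    1
  c   3    3    2    2
  c   4    4    3    3
Edit distance = dp[4][3] = 3

3


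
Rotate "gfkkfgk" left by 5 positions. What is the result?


Input: "gfkkfgk", rotate left by 5
First 5 characters: "gfkkf"
Remaining characters: "gk"
Concatenate remaining + first: "gk" + "gfkkf" = "gkgfkkf"

gkgfkkf


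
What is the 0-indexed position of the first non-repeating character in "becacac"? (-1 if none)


Input: becacac
Character frequencies:
  'a': 2
  'b': 1
  'c': 3
  'e': 1
Scanning left to right for freq == 1:
  Position 0 ('b'): unique! => answer = 0

0


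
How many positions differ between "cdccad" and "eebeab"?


Comparing "cdccad" and "eebeab" position by position:
  Position 0: 'c' vs 'e' => DIFFER
  Position 1: 'd' vs 'e' => DIFFER
  Position 2: 'c' vs 'b' => DIFFER
  Position 3: 'c' vs 'e' => DIFFER
  Position 4: 'a' vs 'a' => same
  Position 5: 'd' vs 'b' => DIFFER
Positions that differ: 5

5


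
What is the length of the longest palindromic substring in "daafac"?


Input: "daafac"
Checking substrings for palindromes:
  [2:5] "afa" (len 3) => palindrome
  [1:3] "aa" (len 2) => palindrome
Longest palindromic substring: "afa" with length 3

3


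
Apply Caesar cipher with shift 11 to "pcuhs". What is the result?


Caesar cipher: shift "pcuhs" by 11
  'p' (pos 15) + 11 = pos 0 = 'a'
  'c' (pos 2) + 11 = pos 13 = 'n'
  'u' (pos 20) + 11 = pos 5 = 'f'
  'h' (pos 7) + 11 = pos 18 = 's'
  's' (pos 18) + 11 = pos 3 = 'd'
Result: anfsd

anfsd


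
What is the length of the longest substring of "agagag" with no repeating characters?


Input: "agagag"
Sliding window (track last position of each char):
  Position 0 ('a'): window [0,0] length 1 -- new best
  Position 1 ('g'): window [0,1] length 2 -- new best
  Position 2 ('a'): repeat (last at 0), move window start to 1
  Position 2 ('a'): window [1,2] length 2
  Position 3 ('g'): repeat (last at 1), move window start to 2
  Position 3 ('g'): window [2,3] length 2
  Position 4 ('a'): repeat (last at 2), move window start to 3
  Position 4 ('a'): window [3,4] length 2
  Position 5 ('g'): repeat (last at 3), move window start to 4
  Position 5 ('g'): window [4,5] length 2
Longest substring with no repeats: "ag" with length 2

2


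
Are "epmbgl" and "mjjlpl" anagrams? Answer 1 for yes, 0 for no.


Strings: "epmbgl", "mjjlpl"
Sorted first:  beglmp
Sorted second: jjllmp
Differ at position 0: 'b' vs 'j' => not anagrams

0


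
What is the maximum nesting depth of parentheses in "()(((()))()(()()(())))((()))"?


Input: "()(((()))()(()()(())))((()))"
Tracking depth:
  Position 0 '(': depth becomes 1
  Position 1 ')': depth becomes 0
  Position 2 '(': depth becomes 1
  Position 3 '(': depth becomes 2
  Position 4 '(': depth becomes 3
  Position 5 '(': depth becomes 4
  Position 6 ')': depth becomes 3
  Position 7 ')': depth becomes 2
  Position 8 ')': depth becomes 1
  Position 9 '(': depth becomes 2
  Position 10 ')': depth becomes 1
  Position 11 '(': depth becomes 2
  Position 12 '(': depth becomes 3
  Position 13 ')': depth becomes 2
  Position 14 '(': depth becomes 3
  Position 15 ')': depth becomes 2
  Position 16 '(': depth becomes 3
  Position 17 '(': depth becomes 4
  Position 18 ')': depth becomes 3
  Position 19 ')': depth becomes 2
  Position 20 ')': depth becomes 1
  Position 21 ')': depth becomes 0
  Position 22 '(': depth becomes 1
  Position 23 '(': depth becomes 2
  Position 24 '(': depth becomes 3
  Position 25 ')': depth becomes 2
  Position 26 ')': depth becomes 1
  Position 27 ')': depth becomes 0
Maximum depth reached: 4

4


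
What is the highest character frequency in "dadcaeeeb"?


Input: dadcaeeeb
Character counts:
  'a': 2
  'b': 1
  'c': 1
  'd': 2
  'e': 3
Maximum frequency: 3

3


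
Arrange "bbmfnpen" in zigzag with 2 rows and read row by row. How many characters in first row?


Zigzag "bbmfnpen" into 2 rows:
Placing characters:
  'b' => row 0
  'b' => row 1
  'm' => row 0
  'f' => row 1
  'n' => row 0
  'p' => row 1
  'e' => row 0
  'n' => row 1
Rows:
  Row 0: "bmne"
  Row 1: "bfpn"
First row length: 4

4


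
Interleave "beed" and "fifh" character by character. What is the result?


Interleaving "beed" and "fifh":
  Position 0: 'b' from first, 'f' from second => "bf"
  Position 1: 'e' from first, 'i' from second => "ei"
  Position 2: 'e' from first, 'f' from second => "ef"
  Position 3: 'd' from first, 'h' from second => "dh"
Result: bfeiefdh

bfeiefdh


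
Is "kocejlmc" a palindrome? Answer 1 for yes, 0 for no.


Input: kocejlmc
Reversed: cmljecok
  Compare pos 0 ('k') with pos 7 ('c'): MISMATCH
  Compare pos 1 ('o') with pos 6 ('m'): MISMATCH
  Compare pos 2 ('c') with pos 5 ('l'): MISMATCH
  Compare pos 3 ('e') with pos 4 ('j'): MISMATCH
Result: not a palindrome

0


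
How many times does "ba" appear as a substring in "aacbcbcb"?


Searching for "ba" in "aacbcbcb"
Scanning each position:
  Position 0: "aa" => no
  Position 1: "ac" => no
  Position 2: "cb" => no
  Position 3: "bc" => no
  Position 4: "cb" => no
  Position 5: "bc" => no
  Position 6: "cb" => no
Total occurrences: 0

0


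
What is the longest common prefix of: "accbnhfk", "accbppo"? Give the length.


Words: accbnhfk, accbppo
  Position 0: all 'a' => match
  Position 1: all 'c' => match
  Position 2: all 'c' => match
  Position 3: all 'b' => match
  Position 4: ('n', 'p') => mismatch, stop
LCP = "accb" (length 4)

4


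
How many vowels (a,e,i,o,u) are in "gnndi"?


Input: gnndi
Checking each character:
  'g' at position 0: consonant
  'n' at position 1: consonant
  'n' at position 2: consonant
  'd' at position 3: consonant
  'i' at position 4: vowel (running total: 1)
Total vowels: 1

1


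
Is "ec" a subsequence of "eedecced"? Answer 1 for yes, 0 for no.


Check if "ec" is a subsequence of "eedecced"
Greedy scan:
  Position 0 ('e'): matches sub[0] = 'e'
  Position 1 ('e'): no match needed
  Position 2 ('d'): no match needed
  Position 3 ('e'): no match needed
  Position 4 ('c'): matches sub[1] = 'c'
  Position 5 ('c'): no match needed
  Position 6 ('e'): no match needed
  Position 7 ('d'): no match needed
All 2 characters matched => is a subsequence

1


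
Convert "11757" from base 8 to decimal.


Input: "11757" in base 8
Positional expansion:
  Digit '1' (value 1) x 8^4 = 4096
  Digit '1' (value 1) x 8^3 = 512
  Digit '7' (value 7) x 8^2 = 448
  Digit '5' (value 5) x 8^1 = 40
  Digit '7' (value 7) x 8^0 = 7
Sum = 5103

5103


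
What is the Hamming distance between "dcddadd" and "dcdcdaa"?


Comparing "dcddadd" and "dcdcdaa" position by position:
  Position 0: 'd' vs 'd' => same
  Position 1: 'c' vs 'c' => same
  Position 2: 'd' vs 'd' => same
  Position 3: 'd' vs 'c' => differ
  Position 4: 'a' vs 'd' => differ
  Position 5: 'd' vs 'a' => differ
  Position 6: 'd' vs 'a' => differ
Total differences (Hamming distance): 4

4


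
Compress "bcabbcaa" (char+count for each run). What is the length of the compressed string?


Input: bcabbcaa
Runs:
  'b' x 1 => "b1"
  'c' x 1 => "c1"
  'a' x 1 => "a1"
  'b' x 2 => "b2"
  'c' x 1 => "c1"
  'a' x 2 => "a2"
Compressed: "b1c1a1b2c1a2"
Compressed length: 12

12


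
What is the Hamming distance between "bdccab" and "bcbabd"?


Comparing "bdccab" and "bcbabd" position by position:
  Position 0: 'b' vs 'b' => same
  Position 1: 'd' vs 'c' => differ
  Position 2: 'c' vs 'b' => differ
  Position 3: 'c' vs 'a' => differ
  Position 4: 'a' vs 'b' => differ
  Position 5: 'b' vs 'd' => differ
Total differences (Hamming distance): 5

5


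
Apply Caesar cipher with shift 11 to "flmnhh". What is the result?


Caesar cipher: shift "flmnhh" by 11
  'f' (pos 5) + 11 = pos 16 = 'q'
  'l' (pos 11) + 11 = pos 22 = 'w'
  'm' (pos 12) + 11 = pos 23 = 'x'
  'n' (pos 13) + 11 = pos 24 = 'y'
  'h' (pos 7) + 11 = pos 18 = 's'
  'h' (pos 7) + 11 = pos 18 = 's'
Result: qwxyss

qwxyss


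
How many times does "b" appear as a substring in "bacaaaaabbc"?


Searching for "b" in "bacaaaaabbc"
Scanning each position:
  Position 0: "b" => MATCH
  Position 1: "a" => no
  Position 2: "c" => no
  Position 3: "a" => no
  Position 4: "a" => no
  Position 5: "a" => no
  Position 6: "a" => no
  Position 7: "a" => no
  Position 8: "b" => MATCH
  Position 9: "b" => MATCH
  Position 10: "c" => no
Total occurrences: 3

3


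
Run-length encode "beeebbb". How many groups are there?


Input: beeebbb
Scanning for consecutive runs:
  Group 1: 'b' x 1 (positions 0-0)
  Group 2: 'e' x 3 (positions 1-3)
  Group 3: 'b' x 3 (positions 4-6)
Total groups: 3

3


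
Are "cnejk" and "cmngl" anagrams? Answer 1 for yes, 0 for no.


Strings: "cnejk", "cmngl"
Sorted first:  cejkn
Sorted second: cglmn
Differ at position 1: 'e' vs 'g' => not anagrams

0


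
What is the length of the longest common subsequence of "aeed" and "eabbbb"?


LCS of "aeed" and "eabbbb"
DP table:
           e    a    b    b    b    b
      0    0    0    0    0    0    0
  a   0    0    1    1    1    1    1
  e   0    1    1    1    1    1    1
  e   0    1    1    1    1    1    1
  d   0    1    1    1    1    1    1
LCS length = dp[4][6] = 1

1


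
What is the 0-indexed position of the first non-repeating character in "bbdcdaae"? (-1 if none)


Input: bbdcdaae
Character frequencies:
  'a': 2
  'b': 2
  'c': 1
  'd': 2
  'e': 1
Scanning left to right for freq == 1:
  Position 0 ('b'): freq=2, skip
  Position 1 ('b'): freq=2, skip
  Position 2 ('d'): freq=2, skip
  Position 3 ('c'): unique! => answer = 3

3


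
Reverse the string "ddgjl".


Input: ddgjl
Reading characters right to left:
  Position 4: 'l'
  Position 3: 'j'
  Position 2: 'g'
  Position 1: 'd'
  Position 0: 'd'
Reversed: ljgdd

ljgdd


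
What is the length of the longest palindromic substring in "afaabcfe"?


Input: "afaabcfe"
Checking substrings for palindromes:
  [0:3] "afa" (len 3) => palindrome
  [2:4] "aa" (len 2) => palindrome
Longest palindromic substring: "afa" with length 3

3


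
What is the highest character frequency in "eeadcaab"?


Input: eeadcaab
Character counts:
  'a': 3
  'b': 1
  'c': 1
  'd': 1
  'e': 2
Maximum frequency: 3

3


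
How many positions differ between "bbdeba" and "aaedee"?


Comparing "bbdeba" and "aaedee" position by position:
  Position 0: 'b' vs 'a' => DIFFER
  Position 1: 'b' vs 'a' => DIFFER
  Position 2: 'd' vs 'e' => DIFFER
  Position 3: 'e' vs 'd' => DIFFER
  Position 4: 'b' vs 'e' => DIFFER
  Position 5: 'a' vs 'e' => DIFFER
Positions that differ: 6

6


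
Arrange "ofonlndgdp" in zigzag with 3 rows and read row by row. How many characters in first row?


Zigzag "ofonlndgdp" into 3 rows:
Placing characters:
  'o' => row 0
  'f' => row 1
  'o' => row 2
  'n' => row 1
  'l' => row 0
  'n' => row 1
  'd' => row 2
  'g' => row 1
  'd' => row 0
  'p' => row 1
Rows:
  Row 0: "old"
  Row 1: "fnngp"
  Row 2: "od"
First row length: 3

3


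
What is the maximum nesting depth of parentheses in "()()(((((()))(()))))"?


Input: "()()(((((()))(()))))"
Tracking depth:
  Position 0 '(': depth becomes 1
  Position 1 ')': depth becomes 0
  Position 2 '(': depth becomes 1
  Position 3 ')': depth becomes 0
  Position 4 '(': depth becomes 1
  Position 5 '(': depth becomes 2
  Position 6 '(': depth becomes 3
  Position 7 '(': depth becomes 4
  Position 8 '(': depth becomes 5
  Position 9 '(': depth becomes 6
  Position 10 ')': depth becomes 5
  Position 11 ')': depth becomes 4
  Position 12 ')': depth becomes 3
  Position 13 '(': depth becomes 4
  Position 14 '(': depth becomes 5
  Position 15 ')': depth becomes 4
  Position 16 ')': depth becomes 3
  Position 17 ')': depth becomes 2
  Position 18 ')': depth becomes 1
  Position 19 ')': depth becomes 0
Maximum depth reached: 6

6


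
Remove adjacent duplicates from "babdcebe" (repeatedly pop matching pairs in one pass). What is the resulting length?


Input: babdcebe
Stack-based adjacent duplicate removal:
  Read 'b': push. Stack: b
  Read 'a': push. Stack: ba
  Read 'b': push. Stack: bab
  Read 'd': push. Stack: babd
  Read 'c': push. Stack: babdc
  Read 'e': push. Stack: babdce
  Read 'b': push. Stack: babdceb
  Read 'e': push. Stack: babdcebe
Final stack: "babdcebe" (length 8)

8


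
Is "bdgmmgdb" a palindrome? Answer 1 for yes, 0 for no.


Input: bdgmmgdb
Reversed: bdgmmgdb
  Compare pos 0 ('b') with pos 7 ('b'): match
  Compare pos 1 ('d') with pos 6 ('d'): match
  Compare pos 2 ('g') with pos 5 ('g'): match
  Compare pos 3 ('m') with pos 4 ('m'): match
Result: palindrome

1


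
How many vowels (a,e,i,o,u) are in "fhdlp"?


Input: fhdlp
Checking each character:
  'f' at position 0: consonant
  'h' at position 1: consonant
  'd' at position 2: consonant
  'l' at position 3: consonant
  'p' at position 4: consonant
Total vowels: 0

0


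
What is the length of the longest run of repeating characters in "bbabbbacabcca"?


Input: "bbabbbacabcca"
Scanning for longest run:
  Position 1 ('b'): continues run of 'b', length=2
  Position 2 ('a'): new char, reset run to 1
  Position 3 ('b'): new char, reset run to 1
  Position 4 ('b'): continues run of 'b', length=2
  Position 5 ('b'): continues run of 'b', length=3
  Position 6 ('a'): new char, reset run to 1
  Position 7 ('c'): new char, reset run to 1
  Position 8 ('a'): new char, reset run to 1
  Position 9 ('b'): new char, reset run to 1
  Position 10 ('c'): new char, reset run to 1
  Position 11 ('c'): continues run of 'c', length=2
  Position 12 ('a'): new char, reset run to 1
Longest run: 'b' with length 3

3


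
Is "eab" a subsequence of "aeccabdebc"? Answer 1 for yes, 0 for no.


Check if "eab" is a subsequence of "aeccabdebc"
Greedy scan:
  Position 0 ('a'): no match needed
  Position 1 ('e'): matches sub[0] = 'e'
  Position 2 ('c'): no match needed
  Position 3 ('c'): no match needed
  Position 4 ('a'): matches sub[1] = 'a'
  Position 5 ('b'): matches sub[2] = 'b'
  Position 6 ('d'): no match needed
  Position 7 ('e'): no match needed
  Position 8 ('b'): no match needed
  Position 9 ('c'): no match needed
All 3 characters matched => is a subsequence

1


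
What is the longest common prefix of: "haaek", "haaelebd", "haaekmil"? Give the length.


Words: haaek, haaelebd, haaekmil
  Position 0: all 'h' => match
  Position 1: all 'a' => match
  Position 2: all 'a' => match
  Position 3: all 'e' => match
  Position 4: ('k', 'l', 'k') => mismatch, stop
LCP = "haae" (length 4)

4


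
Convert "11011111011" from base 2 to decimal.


Input: "11011111011" in base 2
Positional expansion:
  Digit '1' (value 1) x 2^10 = 1024
  Digit '1' (value 1) x 2^9 = 512
  Digit '0' (value 0) x 2^8 = 0
  Digit '1' (value 1) x 2^7 = 128
  Digit '1' (value 1) x 2^6 = 64
  Digit '1' (value 1) x 2^5 = 32
  Digit '1' (value 1) x 2^4 = 16
  Digit '1' (value 1) x 2^3 = 8
  Digit '0' (value 0) x 2^2 = 0
  Digit '1' (value 1) x 2^1 = 2
  Digit '1' (value 1) x 2^0 = 1
Sum = 1787

1787


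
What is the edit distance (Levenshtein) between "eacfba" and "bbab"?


Computing edit distance: "eacfba" -> "bbab"
DP table:
           b    b    a    b
      0    1    2    3    4
  e   1    1    2    3    4
  a   2    2    2    2    3
  c   3    3    3    3    3
  f   4    4    4    4    4
  b   5    4    4    5    4
  a   6    5    5    4    5
Edit distance = dp[6][4] = 5

5


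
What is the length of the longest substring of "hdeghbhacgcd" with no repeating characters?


Input: "hdeghbhacgcd"
Sliding window (track last position of each char):
  Position 0 ('h'): window [0,0] length 1 -- new best
  Position 1 ('d'): window [0,1] length 2 -- new best
  Position 2 ('e'): window [0,2] length 3 -- new best
  Position 3 ('g'): window [0,3] length 4 -- new best
  Position 4 ('h'): repeat (last at 0), move window start to 1
  Position 4 ('h'): window [1,4] length 4
  Position 5 ('b'): window [1,5] length 5 -- new best
  Position 6 ('h'): repeat (last at 4), move window start to 5
  Position 6 ('h'): window [5,6] length 2
  Position 7 ('a'): window [5,7] length 3
  Position 8 ('c'): window [5,8] length 4
  Position 9 ('g'): window [5,9] length 5
  Position 10 ('c'): repeat (last at 8), move window start to 9
  Position 10 ('c'): window [9,10] length 2
  Position 11 ('d'): window [9,11] length 3
Longest substring with no repeats: "deghb" with length 5

5


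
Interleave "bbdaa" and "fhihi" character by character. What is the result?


Interleaving "bbdaa" and "fhihi":
  Position 0: 'b' from first, 'f' from second => "bf"
  Position 1: 'b' from first, 'h' from second => "bh"
  Position 2: 'd' from first, 'i' from second => "di"
  Position 3: 'a' from first, 'h' from second => "ah"
  Position 4: 'a' from first, 'i' from second => "ai"
Result: bfbhdiahai

bfbhdiahai


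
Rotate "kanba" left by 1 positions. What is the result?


Input: "kanba", rotate left by 1
First 1 characters: "k"
Remaining characters: "anba"
Concatenate remaining + first: "anba" + "k" = "anbak"

anbak


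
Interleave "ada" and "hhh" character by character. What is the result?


Interleaving "ada" and "hhh":
  Position 0: 'a' from first, 'h' from second => "ah"
  Position 1: 'd' from first, 'h' from second => "dh"
  Position 2: 'a' from first, 'h' from second => "ah"
Result: ahdhah

ahdhah


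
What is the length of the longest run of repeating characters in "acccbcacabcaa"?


Input: "acccbcacabcaa"
Scanning for longest run:
  Position 1 ('c'): new char, reset run to 1
  Position 2 ('c'): continues run of 'c', length=2
  Position 3 ('c'): continues run of 'c', length=3
  Position 4 ('b'): new char, reset run to 1
  Position 5 ('c'): new char, reset run to 1
  Position 6 ('a'): new char, reset run to 1
  Position 7 ('c'): new char, reset run to 1
  Position 8 ('a'): new char, reset run to 1
  Position 9 ('b'): new char, reset run to 1
  Position 10 ('c'): new char, reset run to 1
  Position 11 ('a'): new char, reset run to 1
  Position 12 ('a'): continues run of 'a', length=2
Longest run: 'c' with length 3

3


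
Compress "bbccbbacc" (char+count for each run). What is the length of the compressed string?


Input: bbccbbacc
Runs:
  'b' x 2 => "b2"
  'c' x 2 => "c2"
  'b' x 2 => "b2"
  'a' x 1 => "a1"
  'c' x 2 => "c2"
Compressed: "b2c2b2a1c2"
Compressed length: 10

10


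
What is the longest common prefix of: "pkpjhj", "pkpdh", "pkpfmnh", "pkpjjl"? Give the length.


Words: pkpjhj, pkpdh, pkpfmnh, pkpjjl
  Position 0: all 'p' => match
  Position 1: all 'k' => match
  Position 2: all 'p' => match
  Position 3: ('j', 'd', 'f', 'j') => mismatch, stop
LCP = "pkp" (length 3)

3


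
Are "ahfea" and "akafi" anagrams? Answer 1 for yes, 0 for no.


Strings: "ahfea", "akafi"
Sorted first:  aaefh
Sorted second: aafik
Differ at position 2: 'e' vs 'f' => not anagrams

0


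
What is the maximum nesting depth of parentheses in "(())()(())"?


Input: "(())()(())"
Tracking depth:
  Position 0 '(': depth becomes 1
  Position 1 '(': depth becomes 2
  Position 2 ')': depth becomes 1
  Position 3 ')': depth becomes 0
  Position 4 '(': depth becomes 1
  Position 5 ')': depth becomes 0
  Position 6 '(': depth becomes 1
  Position 7 '(': depth becomes 2
  Position 8 ')': depth becomes 1
  Position 9 ')': depth becomes 0
Maximum depth reached: 2

2


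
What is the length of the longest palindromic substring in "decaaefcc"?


Input: "decaaefcc"
Checking substrings for palindromes:
  [3:5] "aa" (len 2) => palindrome
  [7:9] "cc" (len 2) => palindrome
Longest palindromic substring: "aa" with length 2

2


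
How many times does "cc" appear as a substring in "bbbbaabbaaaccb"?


Searching for "cc" in "bbbbaabbaaaccb"
Scanning each position:
  Position 0: "bb" => no
  Position 1: "bb" => no
  Position 2: "bb" => no
  Position 3: "ba" => no
  Position 4: "aa" => no
  Position 5: "ab" => no
  Position 6: "bb" => no
  Position 7: "ba" => no
  Position 8: "aa" => no
  Position 9: "aa" => no
  Position 10: "ac" => no
  Position 11: "cc" => MATCH
  Position 12: "cb" => no
Total occurrences: 1

1


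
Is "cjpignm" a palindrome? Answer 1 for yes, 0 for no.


Input: cjpignm
Reversed: mngipjc
  Compare pos 0 ('c') with pos 6 ('m'): MISMATCH
  Compare pos 1 ('j') with pos 5 ('n'): MISMATCH
  Compare pos 2 ('p') with pos 4 ('g'): MISMATCH
Result: not a palindrome

0


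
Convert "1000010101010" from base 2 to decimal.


Input: "1000010101010" in base 2
Positional expansion:
  Digit '1' (value 1) x 2^12 = 4096
  Digit '0' (value 0) x 2^11 = 0
  Digit '0' (value 0) x 2^10 = 0
  Digit '0' (value 0) x 2^9 = 0
  Digit '0' (value 0) x 2^8 = 0
  Digit '1' (value 1) x 2^7 = 128
  Digit '0' (value 0) x 2^6 = 0
  Digit '1' (value 1) x 2^5 = 32
  Digit '0' (value 0) x 2^4 = 0
  Digit '1' (value 1) x 2^3 = 8
  Digit '0' (value 0) x 2^2 = 0
  Digit '1' (value 1) x 2^1 = 2
  Digit '0' (value 0) x 2^0 = 0
Sum = 4266

4266


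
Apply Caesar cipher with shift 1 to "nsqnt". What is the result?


Caesar cipher: shift "nsqnt" by 1
  'n' (pos 13) + 1 = pos 14 = 'o'
  's' (pos 18) + 1 = pos 19 = 't'
  'q' (pos 16) + 1 = pos 17 = 'r'
  'n' (pos 13) + 1 = pos 14 = 'o'
  't' (pos 19) + 1 = pos 20 = 'u'
Result: otrou

otrou


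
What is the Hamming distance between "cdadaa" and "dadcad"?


Comparing "cdadaa" and "dadcad" position by position:
  Position 0: 'c' vs 'd' => differ
  Position 1: 'd' vs 'a' => differ
  Position 2: 'a' vs 'd' => differ
  Position 3: 'd' vs 'c' => differ
  Position 4: 'a' vs 'a' => same
  Position 5: 'a' vs 'd' => differ
Total differences (Hamming distance): 5

5


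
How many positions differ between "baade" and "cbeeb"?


Comparing "baade" and "cbeeb" position by position:
  Position 0: 'b' vs 'c' => DIFFER
  Position 1: 'a' vs 'b' => DIFFER
  Position 2: 'a' vs 'e' => DIFFER
  Position 3: 'd' vs 'e' => DIFFER
  Position 4: 'e' vs 'b' => DIFFER
Positions that differ: 5

5


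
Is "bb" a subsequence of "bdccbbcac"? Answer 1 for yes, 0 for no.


Check if "bb" is a subsequence of "bdccbbcac"
Greedy scan:
  Position 0 ('b'): matches sub[0] = 'b'
  Position 1 ('d'): no match needed
  Position 2 ('c'): no match needed
  Position 3 ('c'): no match needed
  Position 4 ('b'): matches sub[1] = 'b'
  Position 5 ('b'): no match needed
  Position 6 ('c'): no match needed
  Position 7 ('a'): no match needed
  Position 8 ('c'): no match needed
All 2 characters matched => is a subsequence

1
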